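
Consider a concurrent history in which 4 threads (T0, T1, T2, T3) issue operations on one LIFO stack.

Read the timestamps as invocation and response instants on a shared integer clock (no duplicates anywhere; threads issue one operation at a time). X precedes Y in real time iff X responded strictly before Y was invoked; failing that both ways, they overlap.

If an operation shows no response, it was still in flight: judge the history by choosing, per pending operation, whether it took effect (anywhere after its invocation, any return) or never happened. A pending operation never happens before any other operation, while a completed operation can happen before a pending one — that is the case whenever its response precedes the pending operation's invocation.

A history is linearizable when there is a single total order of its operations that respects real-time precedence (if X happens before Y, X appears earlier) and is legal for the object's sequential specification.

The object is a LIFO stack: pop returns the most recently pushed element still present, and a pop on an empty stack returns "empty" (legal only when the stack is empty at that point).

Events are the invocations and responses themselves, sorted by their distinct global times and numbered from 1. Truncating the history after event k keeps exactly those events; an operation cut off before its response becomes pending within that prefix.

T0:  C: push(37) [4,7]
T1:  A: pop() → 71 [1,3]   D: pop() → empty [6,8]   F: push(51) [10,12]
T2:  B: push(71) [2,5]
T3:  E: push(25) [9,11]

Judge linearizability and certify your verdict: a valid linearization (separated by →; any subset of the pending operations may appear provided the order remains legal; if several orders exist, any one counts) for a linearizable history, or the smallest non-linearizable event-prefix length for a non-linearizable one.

step 1: B push(71) — stack <71>
step 2: A pop() → 71 — stack <>
step 3: D pop() → empty — stack <>
step 4: C push(37) — stack <37>
step 5: E push(25) — stack <37,25>
step 6: F push(51) — stack <37,25,51>

linearizable — witness: B → A → D → C → E → F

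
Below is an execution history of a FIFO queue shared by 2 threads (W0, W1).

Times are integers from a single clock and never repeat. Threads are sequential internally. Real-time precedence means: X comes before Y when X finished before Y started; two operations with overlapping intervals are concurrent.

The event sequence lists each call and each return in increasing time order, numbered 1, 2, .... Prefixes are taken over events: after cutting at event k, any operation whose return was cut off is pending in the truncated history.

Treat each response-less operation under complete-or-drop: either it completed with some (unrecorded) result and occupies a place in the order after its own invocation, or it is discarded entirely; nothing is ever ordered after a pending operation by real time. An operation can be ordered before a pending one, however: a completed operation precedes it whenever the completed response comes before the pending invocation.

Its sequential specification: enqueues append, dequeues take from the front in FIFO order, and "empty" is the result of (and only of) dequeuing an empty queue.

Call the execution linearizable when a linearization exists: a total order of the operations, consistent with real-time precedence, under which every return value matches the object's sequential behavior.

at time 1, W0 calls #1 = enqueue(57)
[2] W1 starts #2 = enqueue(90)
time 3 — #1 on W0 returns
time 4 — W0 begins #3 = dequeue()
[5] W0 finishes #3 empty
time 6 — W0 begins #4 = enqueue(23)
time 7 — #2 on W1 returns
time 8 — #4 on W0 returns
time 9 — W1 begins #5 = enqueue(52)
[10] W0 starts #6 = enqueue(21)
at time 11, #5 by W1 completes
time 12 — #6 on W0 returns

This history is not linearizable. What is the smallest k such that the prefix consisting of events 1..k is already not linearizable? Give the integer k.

events 1..4 are linearizable, e.g. via #1:
after step 1 (#1 enqueue(57)): queue <57>
event 5 — #3's response, time 5 — after it, nothing linearizes
no escape via the 1 pending operation (#2): every completion choice fails
for example #1, #3 (pending dropped) fails at step 2: #3 dequeue() → empty is not legal there

5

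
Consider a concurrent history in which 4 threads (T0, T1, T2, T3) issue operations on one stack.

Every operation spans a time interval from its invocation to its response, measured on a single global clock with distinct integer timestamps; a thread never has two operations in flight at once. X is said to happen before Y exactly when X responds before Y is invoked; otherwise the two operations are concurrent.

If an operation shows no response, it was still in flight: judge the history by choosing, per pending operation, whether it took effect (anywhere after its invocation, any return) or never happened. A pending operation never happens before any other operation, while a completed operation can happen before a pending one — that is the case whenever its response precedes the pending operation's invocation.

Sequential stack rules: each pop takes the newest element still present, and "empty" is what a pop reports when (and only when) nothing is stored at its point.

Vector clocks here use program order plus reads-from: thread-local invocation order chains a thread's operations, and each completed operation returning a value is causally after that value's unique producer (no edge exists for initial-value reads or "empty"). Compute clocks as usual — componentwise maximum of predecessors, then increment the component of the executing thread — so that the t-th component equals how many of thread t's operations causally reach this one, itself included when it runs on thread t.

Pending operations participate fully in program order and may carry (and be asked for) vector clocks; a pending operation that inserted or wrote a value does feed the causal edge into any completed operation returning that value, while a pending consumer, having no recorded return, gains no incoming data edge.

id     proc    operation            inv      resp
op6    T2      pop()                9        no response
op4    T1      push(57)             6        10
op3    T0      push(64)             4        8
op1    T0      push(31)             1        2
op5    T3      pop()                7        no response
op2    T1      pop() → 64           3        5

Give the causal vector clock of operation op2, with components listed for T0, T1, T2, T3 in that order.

VC(op5, invoked at 7): no causal predecessors; +1 on T3 → (0, 0, 0, 1)
VC(op6, invoked at 9): no causal predecessors; +1 on T2 → (0, 0, 1, 0)
VC(op1, invoked at 1): no causal predecessors; +1 on T0 → (1, 0, 0, 0)
invoked at 4, op3 merges VC(op1)=(1, 0, 0, 0) and bumps T0's slot → (2, 0, 0, 0)
invoked at 3, op2 merges VC(op3)=(2, 0, 0, 0) and bumps T1's slot → (2, 1, 0, 0)
invoked at 6, op4 merges VC(op2)=(2, 1, 0, 0) and bumps T1's slot → (2, 2, 0, 0)
target: VC(op2) = (2, 1, 0, 0)

(2, 1, 0, 0)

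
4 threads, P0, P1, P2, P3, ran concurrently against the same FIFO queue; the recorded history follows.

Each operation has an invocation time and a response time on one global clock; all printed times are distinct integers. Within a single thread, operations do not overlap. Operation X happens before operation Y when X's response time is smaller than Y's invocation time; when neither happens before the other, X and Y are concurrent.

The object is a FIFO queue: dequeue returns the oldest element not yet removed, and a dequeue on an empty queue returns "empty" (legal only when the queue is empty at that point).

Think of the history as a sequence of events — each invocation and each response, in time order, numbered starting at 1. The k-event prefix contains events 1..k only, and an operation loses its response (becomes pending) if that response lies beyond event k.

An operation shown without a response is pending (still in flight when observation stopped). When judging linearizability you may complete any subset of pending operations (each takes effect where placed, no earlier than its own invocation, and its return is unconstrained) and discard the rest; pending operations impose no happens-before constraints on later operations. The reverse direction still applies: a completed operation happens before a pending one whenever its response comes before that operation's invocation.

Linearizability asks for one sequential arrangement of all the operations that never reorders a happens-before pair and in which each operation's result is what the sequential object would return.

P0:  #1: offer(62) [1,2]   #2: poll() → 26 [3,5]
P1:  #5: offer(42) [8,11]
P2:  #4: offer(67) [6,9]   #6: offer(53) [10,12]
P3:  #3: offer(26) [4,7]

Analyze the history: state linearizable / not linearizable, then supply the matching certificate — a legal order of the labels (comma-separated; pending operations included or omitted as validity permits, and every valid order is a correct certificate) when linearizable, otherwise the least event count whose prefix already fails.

not linearizable — minimal violating prefix: 5 events

cut after 4 events: linearizable; cut after 5 events (#2 responds, time 5): not linearizable
exactly one order of the 2 completed ops respects real time; the FIFO queue replay fails
no escape via the 1 pending operation (#3): every completion choice fails
for example #1, #2 (pending dropped) fails at step 2: #2 poll() → 26 is not legal there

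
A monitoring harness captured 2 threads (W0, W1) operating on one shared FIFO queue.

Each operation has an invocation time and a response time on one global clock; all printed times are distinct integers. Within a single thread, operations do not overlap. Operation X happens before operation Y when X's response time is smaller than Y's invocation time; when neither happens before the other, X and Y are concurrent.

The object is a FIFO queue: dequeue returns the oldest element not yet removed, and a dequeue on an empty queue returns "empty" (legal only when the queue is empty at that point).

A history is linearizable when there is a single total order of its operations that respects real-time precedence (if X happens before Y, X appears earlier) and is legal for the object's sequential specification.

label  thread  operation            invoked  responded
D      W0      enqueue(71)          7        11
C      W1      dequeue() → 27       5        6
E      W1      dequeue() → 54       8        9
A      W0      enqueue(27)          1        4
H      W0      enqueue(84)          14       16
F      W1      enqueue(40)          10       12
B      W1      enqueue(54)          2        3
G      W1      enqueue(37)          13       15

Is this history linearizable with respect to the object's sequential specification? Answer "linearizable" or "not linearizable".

linearizable

one valid linearization: A, B, C, D, E, F, G, H
step 1: A enqueue(27) — queue <27>
step 2: B enqueue(54) — queue <27,54>
step 3: C dequeue() → 27 — queue <54>
step 4: D enqueue(71) — queue <54,71>
step 5: E dequeue() → 54 — queue <71>
step 6: F enqueue(40) — queue <71,40>
step 7: G enqueue(37) — queue <71,40,37>
step 8: H enqueue(84) — queue <71,40,37,84>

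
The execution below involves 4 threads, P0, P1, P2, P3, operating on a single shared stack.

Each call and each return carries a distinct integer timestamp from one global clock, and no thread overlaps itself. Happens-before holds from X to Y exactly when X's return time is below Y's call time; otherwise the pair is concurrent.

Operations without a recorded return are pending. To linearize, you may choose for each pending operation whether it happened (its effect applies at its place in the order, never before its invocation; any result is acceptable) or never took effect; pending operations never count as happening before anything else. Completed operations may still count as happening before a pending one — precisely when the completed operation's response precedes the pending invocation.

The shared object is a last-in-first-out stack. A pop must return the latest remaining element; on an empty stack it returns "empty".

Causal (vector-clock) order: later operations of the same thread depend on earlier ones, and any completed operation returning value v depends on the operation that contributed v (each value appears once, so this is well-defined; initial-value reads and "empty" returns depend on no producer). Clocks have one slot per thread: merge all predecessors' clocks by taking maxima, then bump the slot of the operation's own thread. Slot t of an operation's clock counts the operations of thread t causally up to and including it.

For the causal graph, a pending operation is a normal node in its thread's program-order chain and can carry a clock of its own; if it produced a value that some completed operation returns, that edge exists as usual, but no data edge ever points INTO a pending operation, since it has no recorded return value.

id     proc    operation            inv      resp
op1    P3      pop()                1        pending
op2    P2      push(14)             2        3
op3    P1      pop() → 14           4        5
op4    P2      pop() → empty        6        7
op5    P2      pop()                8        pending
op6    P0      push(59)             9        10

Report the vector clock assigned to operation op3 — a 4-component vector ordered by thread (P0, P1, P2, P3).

(0, 1, 1, 0)

invoked at 1, op1 has no predecessors; its own P3 bump gives (0, 0, 0, 1)
invoked at 2, op2 has no predecessors; its own P2 bump gives (0, 0, 1, 0)
invoked at 9, op6 has no predecessors; its own P0 bump gives (1, 0, 0, 0)
merge at op4 (invoked 6): VC(op2)=(0, 0, 1, 0), own-thread bump on P2 → (0, 0, 2, 0)
merge at op3 (invoked 4): VC(op2)=(0, 0, 1, 0), own-thread bump on P1 → (0, 1, 1, 0)
merge at op5 (invoked 8): VC(op4)=(0, 0, 2, 0), own-thread bump on P2 → (0, 0, 3, 0)
target: VC(op3) = (0, 1, 1, 0)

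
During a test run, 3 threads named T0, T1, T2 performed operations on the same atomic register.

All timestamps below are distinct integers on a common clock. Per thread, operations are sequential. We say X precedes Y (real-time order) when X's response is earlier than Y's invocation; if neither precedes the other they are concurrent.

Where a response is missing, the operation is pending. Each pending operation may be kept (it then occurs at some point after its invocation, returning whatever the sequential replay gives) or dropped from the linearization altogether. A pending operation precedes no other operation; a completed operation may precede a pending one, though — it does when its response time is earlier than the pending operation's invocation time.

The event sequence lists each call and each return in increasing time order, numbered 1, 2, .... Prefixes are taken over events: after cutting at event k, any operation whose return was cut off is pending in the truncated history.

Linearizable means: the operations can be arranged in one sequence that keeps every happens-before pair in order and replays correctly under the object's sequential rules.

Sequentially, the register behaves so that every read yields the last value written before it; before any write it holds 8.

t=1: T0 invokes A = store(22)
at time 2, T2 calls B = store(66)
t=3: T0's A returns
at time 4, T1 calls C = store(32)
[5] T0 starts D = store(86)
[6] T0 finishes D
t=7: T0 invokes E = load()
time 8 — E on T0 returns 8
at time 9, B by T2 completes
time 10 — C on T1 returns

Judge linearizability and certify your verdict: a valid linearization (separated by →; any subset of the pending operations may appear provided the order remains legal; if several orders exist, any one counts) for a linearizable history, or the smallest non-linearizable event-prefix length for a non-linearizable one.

not linearizable — minimal violating prefix: 8 events

cut after 7 events: linearizable; cut after 8 events (E responds, time 8): not linearizable
the completed operations (3 total) allow one real-time order; the atomic register replay rejects it
completion choices over the 2 pending operations (B, C) were checked; none helps
one such order, A, D, E (pending dropped), breaks at step 3 where E load() → 8 is illegal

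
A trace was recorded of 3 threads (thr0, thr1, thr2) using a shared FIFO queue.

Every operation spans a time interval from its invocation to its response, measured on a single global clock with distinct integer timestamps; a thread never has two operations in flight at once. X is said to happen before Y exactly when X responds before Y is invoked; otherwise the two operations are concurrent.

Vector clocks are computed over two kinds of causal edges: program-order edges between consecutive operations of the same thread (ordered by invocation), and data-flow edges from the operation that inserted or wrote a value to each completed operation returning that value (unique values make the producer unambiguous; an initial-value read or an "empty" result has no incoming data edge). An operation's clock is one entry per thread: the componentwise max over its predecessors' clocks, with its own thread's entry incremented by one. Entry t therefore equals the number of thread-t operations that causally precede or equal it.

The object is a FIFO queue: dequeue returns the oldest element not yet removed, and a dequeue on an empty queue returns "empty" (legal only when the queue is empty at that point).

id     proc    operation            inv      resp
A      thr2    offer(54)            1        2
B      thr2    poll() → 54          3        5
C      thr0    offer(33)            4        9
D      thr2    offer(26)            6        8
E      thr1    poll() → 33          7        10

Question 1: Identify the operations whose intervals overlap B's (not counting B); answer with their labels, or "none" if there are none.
C

B spans [3,5]; an op avoiding the whole window 3..5 is ordered, any other is concurrent
A [1,2]: before
C [4,9]: concurrent
D [6,8]: after
E [7,10]: after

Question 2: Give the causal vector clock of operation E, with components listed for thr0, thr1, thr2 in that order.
(1, 1, 0)

VC(A, invoked at 1): no causal predecessors; +1 on thr2 → (0, 0, 1)
VC(C, invoked at 4): no causal predecessors; +1 on thr0 → (1, 0, 0)
B, invoked 3, takes VC(A)=(0, 0, 1) under max, adds 1 for thr2 → (0, 0, 2)
E, invoked 7, takes VC(C)=(1, 0, 0) under max, adds 1 for thr1 → (1, 1, 0)
D, invoked 6, takes VC(B)=(0, 0, 2) under max, adds 1 for thr2 → (0, 0, 3)
target: VC(E) = (1, 1, 0)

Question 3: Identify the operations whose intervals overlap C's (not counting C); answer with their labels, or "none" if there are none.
B, D, E

overlap test against C [4,9]: concurrent iff the interval meets 4..9
A [1,2]: before
B [3,5]: concurrent
D [6,8]: concurrent
E [7,10]: concurrent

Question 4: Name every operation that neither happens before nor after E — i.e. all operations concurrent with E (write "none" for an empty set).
C, D

concurrent with E ([7,10]): every op whose interval crosses 7..10
A [1,2]: before
B [3,5]: before
C [4,9]: concurrent
D [6,8]: concurrent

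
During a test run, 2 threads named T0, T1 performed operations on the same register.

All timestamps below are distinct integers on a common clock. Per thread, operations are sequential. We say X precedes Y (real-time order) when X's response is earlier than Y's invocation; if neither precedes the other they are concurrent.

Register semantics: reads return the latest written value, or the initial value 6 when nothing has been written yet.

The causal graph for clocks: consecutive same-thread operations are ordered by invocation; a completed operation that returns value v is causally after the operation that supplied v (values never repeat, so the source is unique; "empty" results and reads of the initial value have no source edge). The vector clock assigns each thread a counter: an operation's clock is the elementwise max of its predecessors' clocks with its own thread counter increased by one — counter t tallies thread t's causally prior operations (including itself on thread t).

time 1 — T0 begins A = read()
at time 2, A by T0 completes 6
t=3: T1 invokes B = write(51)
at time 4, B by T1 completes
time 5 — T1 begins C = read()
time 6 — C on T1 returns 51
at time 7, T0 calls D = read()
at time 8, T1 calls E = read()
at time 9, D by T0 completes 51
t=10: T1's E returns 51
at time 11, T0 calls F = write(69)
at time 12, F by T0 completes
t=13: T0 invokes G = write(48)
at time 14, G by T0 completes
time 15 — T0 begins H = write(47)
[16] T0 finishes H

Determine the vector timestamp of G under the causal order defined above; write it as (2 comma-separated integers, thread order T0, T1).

(4, 1)

invoked at 3, B has no predecessors; its own T1 bump gives (0, 1)
invoked at 1, A has no predecessors; its own T0 bump gives (1, 0)
C, invoked 5, takes VC(B)=(0, 1) under max, adds 1 for T1 → (0, 2)
E, invoked 8, takes VC(B)=(0, 1), VC(C)=(0, 2) under max, adds 1 for T1 → (0, 3)
D, invoked 7, takes VC(A)=(1, 0), VC(B)=(0, 1) under max, adds 1 for T0 → (2, 1)
F, invoked 11, takes VC(D)=(2, 1) under max, adds 1 for T0 → (3, 1)
G, invoked 13, takes VC(F)=(3, 1) under max, adds 1 for T0 → (4, 1)
H, invoked 15, takes VC(G)=(4, 1) under max, adds 1 for T0 → (5, 1)
target: VC(G) = (4, 1)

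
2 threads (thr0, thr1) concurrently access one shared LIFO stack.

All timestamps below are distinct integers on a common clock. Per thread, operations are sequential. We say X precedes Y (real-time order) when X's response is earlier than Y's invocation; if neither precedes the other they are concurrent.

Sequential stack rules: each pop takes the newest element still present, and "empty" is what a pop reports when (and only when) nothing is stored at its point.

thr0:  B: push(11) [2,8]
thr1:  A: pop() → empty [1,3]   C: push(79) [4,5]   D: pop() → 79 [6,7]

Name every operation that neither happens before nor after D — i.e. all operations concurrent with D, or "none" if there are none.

D spans [6,7]; an op avoiding the whole window 6..7 is ordered, any other is concurrent
A [1,3]: before
B [2,8]: concurrent
C [4,5]: before

B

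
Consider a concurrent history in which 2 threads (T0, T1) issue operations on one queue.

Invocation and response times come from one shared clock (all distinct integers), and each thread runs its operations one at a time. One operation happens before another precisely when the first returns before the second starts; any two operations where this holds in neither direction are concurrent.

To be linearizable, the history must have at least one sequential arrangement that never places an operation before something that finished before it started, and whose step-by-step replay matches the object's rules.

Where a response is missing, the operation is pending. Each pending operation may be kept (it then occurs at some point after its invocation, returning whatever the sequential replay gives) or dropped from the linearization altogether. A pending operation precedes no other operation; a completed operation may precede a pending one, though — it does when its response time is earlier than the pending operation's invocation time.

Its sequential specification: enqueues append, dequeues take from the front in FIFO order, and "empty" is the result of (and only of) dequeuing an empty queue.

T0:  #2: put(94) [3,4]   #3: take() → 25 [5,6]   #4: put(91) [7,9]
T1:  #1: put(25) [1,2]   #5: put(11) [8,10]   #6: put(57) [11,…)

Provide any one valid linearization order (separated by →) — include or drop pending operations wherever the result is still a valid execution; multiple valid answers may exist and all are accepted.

#1 → #2 → #3 → #4 → #5

1. #1 put(25), leaving queue <25>
2. #2 put(94), leaving queue <25,94>
3. #3 take() → 25, leaving queue <94>
4. #4 put(91), leaving queue <94,91>
5. #5 put(11), leaving queue <94,91,11>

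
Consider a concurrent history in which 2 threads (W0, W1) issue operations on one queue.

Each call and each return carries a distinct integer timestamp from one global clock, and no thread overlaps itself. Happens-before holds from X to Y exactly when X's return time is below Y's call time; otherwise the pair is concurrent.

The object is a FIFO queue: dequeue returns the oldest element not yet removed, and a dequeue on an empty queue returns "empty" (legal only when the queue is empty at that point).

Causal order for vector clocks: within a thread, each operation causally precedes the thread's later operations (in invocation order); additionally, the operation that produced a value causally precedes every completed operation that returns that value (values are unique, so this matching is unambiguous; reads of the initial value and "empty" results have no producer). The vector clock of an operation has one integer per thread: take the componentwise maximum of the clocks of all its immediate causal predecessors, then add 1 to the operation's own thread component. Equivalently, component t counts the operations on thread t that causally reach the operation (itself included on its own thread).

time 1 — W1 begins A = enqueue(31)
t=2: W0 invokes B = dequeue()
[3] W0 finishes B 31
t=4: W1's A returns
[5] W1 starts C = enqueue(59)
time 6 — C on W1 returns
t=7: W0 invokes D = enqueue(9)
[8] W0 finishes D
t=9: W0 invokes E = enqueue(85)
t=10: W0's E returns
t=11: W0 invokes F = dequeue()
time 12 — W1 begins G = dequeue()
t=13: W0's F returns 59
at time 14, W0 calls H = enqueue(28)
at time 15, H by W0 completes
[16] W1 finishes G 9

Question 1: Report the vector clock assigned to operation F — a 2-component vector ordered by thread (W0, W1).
(4, 2)

A (invocation 1): nothing precedes it; W1's component alone gives (0, 1)
VC(C, invoked at 5): max of VC(A)=(0, 1), then +1 on thread W1 → (0, 2)
VC(B, invoked at 2): max of VC(A)=(0, 1), then +1 on thread W0 → (1, 1)
VC(D, invoked at 7): max of VC(B)=(1, 1), then +1 on thread W0 → (2, 1)
VC(E, invoked at 9): max of VC(D)=(2, 1), then +1 on thread W0 → (3, 1)
VC(G, invoked at 12): max of VC(C)=(0, 2), VC(D)=(2, 1), then +1 on thread W1 → (2, 3)
VC(F, invoked at 11): max of VC(C)=(0, 2), VC(E)=(3, 1), then +1 on thread W0 → (4, 2)
VC(H, invoked at 14): max of VC(F)=(4, 2), then +1 on thread W0 → (5, 2)
target: VC(F) = (4, 2)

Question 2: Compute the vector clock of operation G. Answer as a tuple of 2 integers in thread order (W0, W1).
(2, 3)

no predecessors for A (invoked 1): W1 increments from zero → (0, 1)
merge at C (invoked 5): VC(A)=(0, 1), own-thread bump on W1 → (0, 2)
merge at B (invoked 2): VC(A)=(0, 1), own-thread bump on W0 → (1, 1)
merge at D (invoked 7): VC(B)=(1, 1), own-thread bump on W0 → (2, 1)
merge at E (invoked 9): VC(D)=(2, 1), own-thread bump on W0 → (3, 1)
merge at G (invoked 12): VC(C)=(0, 2), VC(D)=(2, 1), own-thread bump on W1 → (2, 3)
merge at F (invoked 11): VC(C)=(0, 2), VC(E)=(3, 1), own-thread bump on W0 → (4, 2)
merge at H (invoked 14): VC(F)=(4, 2), own-thread bump on W0 → (5, 2)
target: VC(G) = (2, 3)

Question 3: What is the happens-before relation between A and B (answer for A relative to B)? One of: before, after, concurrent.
concurrent

A spans [1,4], B spans [2,3]
the intervals overlap in both directions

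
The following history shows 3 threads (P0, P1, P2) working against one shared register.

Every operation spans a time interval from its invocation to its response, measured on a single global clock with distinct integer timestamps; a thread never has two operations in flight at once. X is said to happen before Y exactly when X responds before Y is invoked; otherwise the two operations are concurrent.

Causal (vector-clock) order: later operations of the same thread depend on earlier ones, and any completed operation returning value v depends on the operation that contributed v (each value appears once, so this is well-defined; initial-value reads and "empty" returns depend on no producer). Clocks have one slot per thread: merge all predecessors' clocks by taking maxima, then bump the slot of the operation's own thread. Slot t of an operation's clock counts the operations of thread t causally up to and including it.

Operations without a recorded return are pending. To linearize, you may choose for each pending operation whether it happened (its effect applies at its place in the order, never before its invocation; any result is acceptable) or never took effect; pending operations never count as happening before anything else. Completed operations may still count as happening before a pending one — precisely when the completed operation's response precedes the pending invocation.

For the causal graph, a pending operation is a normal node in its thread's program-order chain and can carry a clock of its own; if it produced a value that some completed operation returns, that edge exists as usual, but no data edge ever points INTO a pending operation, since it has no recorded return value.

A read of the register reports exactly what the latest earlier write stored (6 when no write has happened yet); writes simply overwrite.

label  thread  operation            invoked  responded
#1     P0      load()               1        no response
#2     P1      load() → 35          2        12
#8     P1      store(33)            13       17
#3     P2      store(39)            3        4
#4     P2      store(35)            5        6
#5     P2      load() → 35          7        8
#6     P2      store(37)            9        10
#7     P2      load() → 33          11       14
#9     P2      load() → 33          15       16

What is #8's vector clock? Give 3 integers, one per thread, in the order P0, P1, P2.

(0, 2, 2)

#3, invoked 3, has no incoming edges; only P2's bump applies → (0, 0, 1)
#1, invoked 1, has no incoming edges; only P0's bump applies → (1, 0, 0)
invoked at 5, #4 merges VC(#3)=(0, 0, 1) and bumps P2's slot → (0, 0, 2)
invoked at 7, #5 merges VC(#4)=(0, 0, 2) and bumps P2's slot → (0, 0, 3)
invoked at 2, #2 merges VC(#4)=(0, 0, 2) and bumps P1's slot → (0, 1, 2)
invoked at 9, #6 merges VC(#5)=(0, 0, 3) and bumps P2's slot → (0, 0, 4)
invoked at 13, #8 merges VC(#2)=(0, 1, 2) and bumps P1's slot → (0, 2, 2)
invoked at 11, #7 merges VC(#6)=(0, 0, 4), VC(#8)=(0, 2, 2) and bumps P2's slot → (0, 2, 5)
invoked at 15, #9 merges VC(#7)=(0, 2, 5), VC(#8)=(0, 2, 2) and bumps P2's slot → (0, 2, 6)
target: VC(#8) = (0, 2, 2)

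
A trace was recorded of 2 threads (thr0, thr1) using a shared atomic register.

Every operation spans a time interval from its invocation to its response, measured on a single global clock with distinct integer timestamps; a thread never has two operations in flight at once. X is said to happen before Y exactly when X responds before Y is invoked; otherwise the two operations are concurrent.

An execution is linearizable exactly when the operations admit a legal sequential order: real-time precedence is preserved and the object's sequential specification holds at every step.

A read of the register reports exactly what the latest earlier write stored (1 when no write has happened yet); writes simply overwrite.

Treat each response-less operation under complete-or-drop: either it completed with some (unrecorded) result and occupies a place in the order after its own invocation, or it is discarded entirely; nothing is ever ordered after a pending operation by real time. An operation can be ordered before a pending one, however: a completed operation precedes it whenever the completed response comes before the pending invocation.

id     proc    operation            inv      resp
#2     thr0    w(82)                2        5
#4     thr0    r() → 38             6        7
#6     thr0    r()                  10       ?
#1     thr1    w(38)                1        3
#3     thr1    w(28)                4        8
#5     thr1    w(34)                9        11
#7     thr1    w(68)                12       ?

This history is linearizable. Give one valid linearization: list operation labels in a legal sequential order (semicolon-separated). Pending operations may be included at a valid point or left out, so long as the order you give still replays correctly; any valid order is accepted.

after step 1 (#2 w(82)): value 82
after step 2 (#1 w(38)): value 38
after step 3 (#4 r() → 38): value 38
after step 4 (#3 w(28)): value 28
after step 5 (#5 w(34)): value 34

#2; #1; #4; #3; #5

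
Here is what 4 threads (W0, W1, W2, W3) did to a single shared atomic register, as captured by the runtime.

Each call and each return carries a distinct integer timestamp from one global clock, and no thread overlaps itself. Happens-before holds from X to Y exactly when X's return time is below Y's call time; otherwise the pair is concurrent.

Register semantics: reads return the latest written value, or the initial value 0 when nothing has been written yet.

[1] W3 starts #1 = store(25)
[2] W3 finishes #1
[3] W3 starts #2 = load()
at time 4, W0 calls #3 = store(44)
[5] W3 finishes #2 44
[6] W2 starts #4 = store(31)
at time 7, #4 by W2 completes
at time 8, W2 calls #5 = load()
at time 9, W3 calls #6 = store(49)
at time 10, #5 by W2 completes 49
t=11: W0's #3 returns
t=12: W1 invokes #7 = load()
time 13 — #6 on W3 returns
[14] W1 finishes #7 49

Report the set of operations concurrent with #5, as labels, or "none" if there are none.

#5 runs from 8 to 10; window-overlapping ops are concurrent
#1 [1,2]: before
#2 [3,5]: before
#3 [4,11]: concurrent
#4 [6,7]: before
#6 [9,13]: concurrent
#7 [12,14]: after

#3, #6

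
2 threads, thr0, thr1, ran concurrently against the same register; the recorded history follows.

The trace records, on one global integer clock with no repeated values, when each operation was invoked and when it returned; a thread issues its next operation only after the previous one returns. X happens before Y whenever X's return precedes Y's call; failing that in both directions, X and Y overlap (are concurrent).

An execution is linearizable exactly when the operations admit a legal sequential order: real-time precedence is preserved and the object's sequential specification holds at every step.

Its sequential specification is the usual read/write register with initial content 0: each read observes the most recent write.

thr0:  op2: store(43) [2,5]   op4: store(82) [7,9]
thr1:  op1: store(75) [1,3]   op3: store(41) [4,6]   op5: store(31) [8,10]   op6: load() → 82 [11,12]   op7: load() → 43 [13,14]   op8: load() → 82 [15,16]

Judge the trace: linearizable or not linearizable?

not linearizable

the violation lands at event 14, op7's response at time 14: events 1..13 linearize, events 1..14 do not
the 7 completed operations admit 6 real-time orders; each fails the register replay
sample order op1, op2, op3, op4, op5, op6, op7 stalls at step 6 — op6 load() → 82 has no legal effect
sample order op1, op2, op3, op5, op4, op6, op7 stalls at step 7 — op7 load() → 43 has no legal effect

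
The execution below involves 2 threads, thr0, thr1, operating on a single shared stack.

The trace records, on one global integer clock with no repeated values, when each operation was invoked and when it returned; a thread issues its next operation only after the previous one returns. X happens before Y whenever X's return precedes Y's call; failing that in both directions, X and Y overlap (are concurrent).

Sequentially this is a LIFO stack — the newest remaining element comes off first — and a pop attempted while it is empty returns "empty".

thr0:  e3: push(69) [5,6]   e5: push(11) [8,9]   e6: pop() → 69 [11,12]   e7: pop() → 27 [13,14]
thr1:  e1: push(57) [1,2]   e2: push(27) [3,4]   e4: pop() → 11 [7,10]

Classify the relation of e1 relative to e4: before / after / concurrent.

before

e1 spans [1,2], e4 spans [7,10]
resp(e1)=2 < inv(e4)=7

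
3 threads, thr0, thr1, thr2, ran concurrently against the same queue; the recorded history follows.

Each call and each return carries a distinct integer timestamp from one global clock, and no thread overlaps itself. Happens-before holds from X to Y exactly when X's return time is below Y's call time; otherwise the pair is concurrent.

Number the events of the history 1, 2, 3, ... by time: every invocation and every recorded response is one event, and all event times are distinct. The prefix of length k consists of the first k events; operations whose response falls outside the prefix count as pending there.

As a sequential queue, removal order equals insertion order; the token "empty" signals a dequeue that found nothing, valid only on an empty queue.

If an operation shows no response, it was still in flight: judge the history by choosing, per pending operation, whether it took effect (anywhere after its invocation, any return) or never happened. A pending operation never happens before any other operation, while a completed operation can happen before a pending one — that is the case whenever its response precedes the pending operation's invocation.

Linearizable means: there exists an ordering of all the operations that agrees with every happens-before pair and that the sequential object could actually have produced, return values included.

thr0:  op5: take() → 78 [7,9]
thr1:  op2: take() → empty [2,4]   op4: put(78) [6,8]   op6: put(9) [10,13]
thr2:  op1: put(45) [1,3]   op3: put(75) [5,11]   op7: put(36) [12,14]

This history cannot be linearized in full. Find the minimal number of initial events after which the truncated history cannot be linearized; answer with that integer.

9

a valid linearization of events 1..8 exists, for instance op2, op1, op3, op4:
step 1: op2 take() → empty — queue <>
step 2: op1 put(45) — queue <45>
step 3: op3 put(75) (pending, included) — queue <45,75>
step 4: op4 put(78) — queue <45,75,78>
adding event 9 (op5 responds at 9) leaves no legal real-time order
every completion of the 1 pending operation (op3) was checked; none linearizes
one such order, op1, op2, op4, op5 (pending dropped), breaks at step 2 where op2 take() → empty is illegal
one such order, op1, op2, op5, op4 (pending dropped), breaks at step 2 where op2 take() → empty is illegal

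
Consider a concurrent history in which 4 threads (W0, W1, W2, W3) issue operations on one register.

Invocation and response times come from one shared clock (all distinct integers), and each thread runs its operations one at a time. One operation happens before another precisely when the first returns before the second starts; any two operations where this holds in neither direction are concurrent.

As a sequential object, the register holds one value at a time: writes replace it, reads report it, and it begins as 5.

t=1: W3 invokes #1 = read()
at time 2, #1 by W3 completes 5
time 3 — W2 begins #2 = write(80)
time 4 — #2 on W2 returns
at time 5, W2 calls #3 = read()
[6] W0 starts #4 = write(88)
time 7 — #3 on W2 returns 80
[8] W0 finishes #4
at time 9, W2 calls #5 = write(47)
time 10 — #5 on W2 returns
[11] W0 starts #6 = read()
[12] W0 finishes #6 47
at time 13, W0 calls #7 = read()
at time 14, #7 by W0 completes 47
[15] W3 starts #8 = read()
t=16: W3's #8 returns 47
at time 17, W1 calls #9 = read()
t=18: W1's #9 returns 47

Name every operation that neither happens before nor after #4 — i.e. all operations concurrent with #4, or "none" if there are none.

#3

concurrent with #4 ([6,8]): every op whose interval crosses 6..8
#1 [1,2]: before
#2 [3,4]: before
#3 [5,7]: concurrent
#5 [9,10]: after
#6 [11,12]: after
#7 [13,14]: after
#8 [15,16]: after
#9 [17,18]: after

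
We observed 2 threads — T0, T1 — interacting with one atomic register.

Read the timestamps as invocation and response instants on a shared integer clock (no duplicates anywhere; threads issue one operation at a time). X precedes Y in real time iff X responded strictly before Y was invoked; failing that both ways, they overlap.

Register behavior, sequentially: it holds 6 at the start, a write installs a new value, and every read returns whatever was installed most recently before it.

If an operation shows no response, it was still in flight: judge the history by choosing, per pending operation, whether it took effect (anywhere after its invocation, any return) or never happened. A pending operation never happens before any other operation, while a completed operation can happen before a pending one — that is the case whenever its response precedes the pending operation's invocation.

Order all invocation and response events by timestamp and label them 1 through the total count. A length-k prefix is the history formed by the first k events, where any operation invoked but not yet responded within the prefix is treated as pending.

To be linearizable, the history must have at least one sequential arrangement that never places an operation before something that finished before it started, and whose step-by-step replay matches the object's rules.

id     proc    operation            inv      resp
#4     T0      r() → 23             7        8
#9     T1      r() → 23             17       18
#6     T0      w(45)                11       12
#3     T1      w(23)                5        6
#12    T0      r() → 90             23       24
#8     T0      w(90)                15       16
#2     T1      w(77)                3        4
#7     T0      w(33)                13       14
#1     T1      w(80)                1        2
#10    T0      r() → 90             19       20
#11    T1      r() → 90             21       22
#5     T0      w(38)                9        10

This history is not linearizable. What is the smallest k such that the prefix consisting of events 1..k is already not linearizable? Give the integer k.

a valid linearization of events 1..17 exists, for instance #1, #2, #3, #4, #5, #6, #7, #8:
1. #1 w(80), leaving value 80
2. #2 w(77), leaving value 77
3. #3 w(23), leaving value 23
4. #4 r() → 23, leaving value 23
5. #5 w(38), leaving value 38
6. #6 w(45), leaving value 45
7. #7 w(33), leaving value 33
8. #8 w(90), leaving value 90
adding event 18 (#9 responds at 18) leaves no legal real-time order
sample order #1, #2, #3, #4, #5, #6, #7, #8, #9 stalls at step 9 — #9 r() → 23 has no legal effect

18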